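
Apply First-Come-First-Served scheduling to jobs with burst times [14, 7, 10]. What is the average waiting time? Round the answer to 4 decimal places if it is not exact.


FCFS order (as given): [14, 7, 10]
Waiting times:
  Job 1: wait = 0
  Job 2: wait = 14
  Job 3: wait = 21
Sum of waiting times = 35
Average waiting time = 35/3 = 11.6667

11.6667


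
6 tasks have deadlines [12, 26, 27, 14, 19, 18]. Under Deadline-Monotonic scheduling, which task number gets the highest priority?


Sort tasks by relative deadline (ascending):
  Task 1: deadline = 12
  Task 4: deadline = 14
  Task 6: deadline = 18
  Task 5: deadline = 19
  Task 2: deadline = 26
  Task 3: deadline = 27
Priority order (highest first): [1, 4, 6, 5, 2, 3]
Highest priority task = 1

1


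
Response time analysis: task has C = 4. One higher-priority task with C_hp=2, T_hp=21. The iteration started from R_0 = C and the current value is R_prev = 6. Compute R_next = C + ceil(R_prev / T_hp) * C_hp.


R_next = C + ceil(R_prev / T_hp) * C_hp
ceil(6 / 21) = ceil(0.2857) = 1
Interference = 1 * 2 = 2
R_next = 4 + 2 = 6
R_next = R_prev, so the iteration has converged (response time = 6).

6


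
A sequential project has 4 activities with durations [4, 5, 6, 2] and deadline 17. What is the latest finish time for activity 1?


LF(activity 1) = deadline - sum of successor durations
Successors: activities 2 through 4 with durations [5, 6, 2]
Sum of successor durations = 13
LF = 17 - 13 = 4

4


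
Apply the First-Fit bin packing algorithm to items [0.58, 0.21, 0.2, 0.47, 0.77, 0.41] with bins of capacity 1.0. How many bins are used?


Place items sequentially using First-Fit:
  Item 0.58 -> new Bin 1
  Item 0.21 -> Bin 1 (now 0.79)
  Item 0.2 -> Bin 1 (now 0.99)
  Item 0.47 -> new Bin 2
  Item 0.77 -> new Bin 3
  Item 0.41 -> Bin 2 (now 0.88)
Total bins used = 3

3


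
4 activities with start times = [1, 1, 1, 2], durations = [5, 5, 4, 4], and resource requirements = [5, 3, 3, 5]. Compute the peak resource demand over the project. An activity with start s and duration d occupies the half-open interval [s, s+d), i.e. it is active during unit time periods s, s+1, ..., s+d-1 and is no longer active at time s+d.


Each activity i is active on [start_i, start_i + duration_i).
Compute total resource usage per time slot:
  t=0: active resources = [], total = 0
  t=1: active resources = [5, 3, 3], total = 11
  t=2: active resources = [5, 3, 3, 5], total = 16
  t=3: active resources = [5, 3, 3, 5], total = 16
  t=4: active resources = [5, 3, 3, 5], total = 16
  t=5: active resources = [5, 3, 5], total = 13
Peak resource demand = 16

16


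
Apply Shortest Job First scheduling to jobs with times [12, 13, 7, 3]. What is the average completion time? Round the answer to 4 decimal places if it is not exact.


SJF order (ascending): [3, 7, 12, 13]
Completion times:
  Job 1: burst=3, C=3
  Job 2: burst=7, C=10
  Job 3: burst=12, C=22
  Job 4: burst=13, C=35
Average completion = 70/4 = 17.5

17.5


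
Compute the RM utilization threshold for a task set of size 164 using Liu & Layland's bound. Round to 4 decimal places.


Compute 2^(1/164) = 1.0042354515
Subtract 1: 1.0042354515 - 1 = 0.0042354515
Multiply by n: 164 * 0.0042354515 = 0.6946140460
Round to 4 dp: 0.6946

0.6946


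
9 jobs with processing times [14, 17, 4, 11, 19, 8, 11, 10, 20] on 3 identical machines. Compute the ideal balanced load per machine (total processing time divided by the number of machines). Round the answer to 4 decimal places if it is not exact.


Total processing time = 14 + 17 + 4 + 11 + 19 + 8 + 11 + 10 + 20 = 114
Number of machines = 3
Ideal balanced load = 114 / 3 = 38.0

38.0


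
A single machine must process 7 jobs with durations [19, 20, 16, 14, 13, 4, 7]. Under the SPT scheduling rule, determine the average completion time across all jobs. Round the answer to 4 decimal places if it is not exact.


Sort jobs by processing time (SPT order): [4, 7, 13, 14, 16, 19, 20]
Compute completion times sequentially:
  Job 1: processing = 4, completes at 4
  Job 2: processing = 7, completes at 11
  Job 3: processing = 13, completes at 24
  Job 4: processing = 14, completes at 38
  Job 5: processing = 16, completes at 54
  Job 6: processing = 19, completes at 73
  Job 7: processing = 20, completes at 93
Sum of completion times = 297
Average completion time = 297/7 = 42.4286

42.4286


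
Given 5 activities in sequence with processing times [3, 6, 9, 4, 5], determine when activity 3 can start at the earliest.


Activity 3 starts after activities 1 through 2 complete.
Predecessor durations: [3, 6]
ES = 3 + 6 = 9

9


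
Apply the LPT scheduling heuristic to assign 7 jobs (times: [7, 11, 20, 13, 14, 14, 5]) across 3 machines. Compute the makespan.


Sort jobs in decreasing order (LPT): [20, 14, 14, 13, 11, 7, 5]
Assign each job to the least loaded machine:
  Machine 1: jobs [20, 7], load = 27
  Machine 2: jobs [14, 13], load = 27
  Machine 3: jobs [14, 11, 5], load = 30
Makespan = max load = 30

30


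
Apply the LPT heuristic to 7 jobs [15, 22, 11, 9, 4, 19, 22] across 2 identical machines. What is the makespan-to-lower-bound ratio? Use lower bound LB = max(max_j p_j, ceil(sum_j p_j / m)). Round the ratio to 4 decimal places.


LPT order: [22, 22, 19, 15, 11, 9, 4]
Machine loads after assignment: [50, 52]
LPT makespan = 52
Lower bound = max(max_job, ceil(total/2)) = max(22, 51) = 51
Ratio = 52 / 51 = 1.0196

1.0196


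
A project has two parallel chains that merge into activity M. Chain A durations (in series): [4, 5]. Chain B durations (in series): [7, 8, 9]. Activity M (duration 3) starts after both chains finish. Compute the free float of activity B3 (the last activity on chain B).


ES(B3) = sum of predecessors on chain B = 15
EF(B3) = ES + duration = 15 + 9 = 24
Successor of B3 is M. ES(M) = max(sum(A), sum(B)) = max(9, 24) = 24
Free float = ES(successor) - EF(current) = 24 - 24 = 0

0


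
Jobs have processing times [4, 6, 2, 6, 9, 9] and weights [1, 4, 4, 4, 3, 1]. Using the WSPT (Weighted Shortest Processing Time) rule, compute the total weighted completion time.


Compute p/w ratios and sort ascending (WSPT): [(2, 4), (6, 4), (6, 4), (9, 3), (4, 1), (9, 1)]
Compute weighted completion times:
  Job (p=2,w=4): C=2, w*C=4*2=8
  Job (p=6,w=4): C=8, w*C=4*8=32
  Job (p=6,w=4): C=14, w*C=4*14=56
  Job (p=9,w=3): C=23, w*C=3*23=69
  Job (p=4,w=1): C=27, w*C=1*27=27
  Job (p=9,w=1): C=36, w*C=1*36=36
Total weighted completion time = 228

228


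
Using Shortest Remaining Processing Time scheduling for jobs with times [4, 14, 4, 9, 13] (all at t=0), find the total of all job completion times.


Since all jobs arrive at t=0, SRPT equals SPT ordering.
SPT order: [4, 4, 9, 13, 14]
Completion times:
  Job 1: p=4, C=4
  Job 2: p=4, C=8
  Job 3: p=9, C=17
  Job 4: p=13, C=30
  Job 5: p=14, C=44
Total completion time = 4 + 8 + 17 + 30 + 44 = 103

103


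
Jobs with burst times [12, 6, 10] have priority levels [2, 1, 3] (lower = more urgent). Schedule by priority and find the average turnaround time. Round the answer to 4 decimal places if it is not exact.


Sort by priority (ascending = highest first):
Order: [(1, 6), (2, 12), (3, 10)]
Completion times:
  Priority 1, burst=6, C=6
  Priority 2, burst=12, C=18
  Priority 3, burst=10, C=28
Average turnaround = 52/3 = 17.3333

17.3333


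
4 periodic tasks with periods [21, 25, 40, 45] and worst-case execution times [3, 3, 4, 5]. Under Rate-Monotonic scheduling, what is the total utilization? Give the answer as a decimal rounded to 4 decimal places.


Compute individual utilizations (exact fractions):
  Task 1: C/T = 3/21 = 1/7 (approx. 0.1429)
  Task 2: C/T = 3/25 (approx. 0.12)
  Task 3: C/T = 4/40 = 1/10 (approx. 0.1)
  Task 4: C/T = 5/45 = 1/9 (approx. 0.1111)
Total utilization U = 1/7 + 3/25 + 1/10 + 1/9 = 1493/3150
Rounded to 4 decimal places: U = 0.4740
RM (Liu & Layland) bound for 4 tasks = 0.756828; compare with U = 1493/3150 (approx. 0.473968)
U <= bound, so schedulable by RM sufficient condition.

0.4740


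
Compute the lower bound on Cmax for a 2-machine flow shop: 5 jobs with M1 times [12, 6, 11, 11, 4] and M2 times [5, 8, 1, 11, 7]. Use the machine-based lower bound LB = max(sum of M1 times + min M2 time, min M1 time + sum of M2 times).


LB1 = sum(M1 times) + min(M2 times) = 44 + 1 = 45
LB2 = min(M1 times) + sum(M2 times) = 4 + 32 = 36
Lower bound = max(LB1, LB2) = max(45, 36) = 45

45


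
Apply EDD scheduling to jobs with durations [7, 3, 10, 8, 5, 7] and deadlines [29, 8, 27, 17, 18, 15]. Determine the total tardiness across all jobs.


Sort by due date (EDD order): [(3, 8), (7, 15), (8, 17), (5, 18), (10, 27), (7, 29)]
Compute completion times and tardiness:
  Job 1: p=3, d=8, C=3, tardiness=max(0,3-8)=0
  Job 2: p=7, d=15, C=10, tardiness=max(0,10-15)=0
  Job 3: p=8, d=17, C=18, tardiness=max(0,18-17)=1
  Job 4: p=5, d=18, C=23, tardiness=max(0,23-18)=5
  Job 5: p=10, d=27, C=33, tardiness=max(0,33-27)=6
  Job 6: p=7, d=29, C=40, tardiness=max(0,40-29)=11
Total tardiness = 23

23


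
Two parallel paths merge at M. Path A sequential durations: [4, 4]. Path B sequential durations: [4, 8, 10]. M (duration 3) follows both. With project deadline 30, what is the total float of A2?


Forward pass: ES(A2) = sum of predecessors on chain A = 4
EF = ES + duration = 4 + 4 = 8
Backward pass: LF(M) = deadline = 30; LS(M) = 30 - 3 = 27
LF(A2) = LS(M) - sum(successors on chain A) = 27 - 0 = 27
LS = LF - duration = 27 - 4 = 23
Total float = LS - ES = 23 - 4 = 19

19


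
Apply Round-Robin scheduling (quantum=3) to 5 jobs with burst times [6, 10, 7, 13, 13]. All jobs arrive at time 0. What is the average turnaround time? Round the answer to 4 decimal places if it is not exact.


Time quantum = 3
Execution trace:
  J1 runs 3 units, time = 3
  J2 runs 3 units, time = 6
  J3 runs 3 units, time = 9
  J4 runs 3 units, time = 12
  J5 runs 3 units, time = 15
  J1 runs 3 units, time = 18
  J2 runs 3 units, time = 21
  J3 runs 3 units, time = 24
  J4 runs 3 units, time = 27
  J5 runs 3 units, time = 30
  J2 runs 3 units, time = 33
  J3 runs 1 units, time = 34
  J4 runs 3 units, time = 37
  J5 runs 3 units, time = 40
  J2 runs 1 units, time = 41
  J4 runs 3 units, time = 44
  J5 runs 3 units, time = 47
  J4 runs 1 units, time = 48
  J5 runs 1 units, time = 49
Finish times: [18, 41, 34, 48, 49]
Average turnaround = 190/5 = 38.0

38.0


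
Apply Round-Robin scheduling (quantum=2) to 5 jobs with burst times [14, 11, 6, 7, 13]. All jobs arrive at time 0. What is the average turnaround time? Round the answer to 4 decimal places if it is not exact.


Time quantum = 2
Execution trace:
  J1 runs 2 units, time = 2
  J2 runs 2 units, time = 4
  J3 runs 2 units, time = 6
  J4 runs 2 units, time = 8
  J5 runs 2 units, time = 10
  J1 runs 2 units, time = 12
  J2 runs 2 units, time = 14
  J3 runs 2 units, time = 16
  J4 runs 2 units, time = 18
  J5 runs 2 units, time = 20
  J1 runs 2 units, time = 22
  J2 runs 2 units, time = 24
  J3 runs 2 units, time = 26
  J4 runs 2 units, time = 28
  J5 runs 2 units, time = 30
  J1 runs 2 units, time = 32
  J2 runs 2 units, time = 34
  J4 runs 1 units, time = 35
  J5 runs 2 units, time = 37
  J1 runs 2 units, time = 39
  J2 runs 2 units, time = 41
  J5 runs 2 units, time = 43
  J1 runs 2 units, time = 45
  J2 runs 1 units, time = 46
  J5 runs 2 units, time = 48
  J1 runs 2 units, time = 50
  J5 runs 1 units, time = 51
Finish times: [50, 46, 26, 35, 51]
Average turnaround = 208/5 = 41.6

41.6


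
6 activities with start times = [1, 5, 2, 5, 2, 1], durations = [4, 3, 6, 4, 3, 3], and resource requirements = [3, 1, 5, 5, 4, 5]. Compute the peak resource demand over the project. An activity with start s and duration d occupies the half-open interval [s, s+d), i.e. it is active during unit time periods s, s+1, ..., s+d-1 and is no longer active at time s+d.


Each activity i is active on [start_i, start_i + duration_i).
Compute total resource usage per time slot:
  t=0: active resources = [], total = 0
  t=1: active resources = [3, 5], total = 8
  t=2: active resources = [3, 5, 4, 5], total = 17
  t=3: active resources = [3, 5, 4, 5], total = 17
  t=4: active resources = [3, 5, 4], total = 12
  t=5: active resources = [1, 5, 5], total = 11
  t=6: active resources = [1, 5, 5], total = 11
  t=7: active resources = [1, 5, 5], total = 11
  t=8: active resources = [5], total = 5
Peak resource demand = 17

17


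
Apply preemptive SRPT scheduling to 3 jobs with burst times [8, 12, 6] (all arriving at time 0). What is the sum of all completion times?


Since all jobs arrive at t=0, SRPT equals SPT ordering.
SPT order: [6, 8, 12]
Completion times:
  Job 1: p=6, C=6
  Job 2: p=8, C=14
  Job 3: p=12, C=26
Total completion time = 6 + 14 + 26 = 46

46


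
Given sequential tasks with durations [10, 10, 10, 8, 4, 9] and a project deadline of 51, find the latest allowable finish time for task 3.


LF(activity 3) = deadline - sum of successor durations
Successors: activities 4 through 6 with durations [8, 4, 9]
Sum of successor durations = 21
LF = 51 - 21 = 30

30


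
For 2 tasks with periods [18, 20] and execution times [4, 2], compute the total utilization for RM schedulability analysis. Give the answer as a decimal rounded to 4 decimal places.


Compute individual utilizations (exact fractions):
  Task 1: C/T = 4/18 = 2/9 (approx. 0.2222)
  Task 2: C/T = 2/20 = 1/10 (approx. 0.1)
Total utilization U = 2/9 + 1/10 = 29/90
Rounded to 4 decimal places: U = 0.3222
RM (Liu & Layland) bound for 2 tasks = 0.828427; compare with U = 29/90 (approx. 0.322222)
U <= bound, so schedulable by RM sufficient condition.

0.3222


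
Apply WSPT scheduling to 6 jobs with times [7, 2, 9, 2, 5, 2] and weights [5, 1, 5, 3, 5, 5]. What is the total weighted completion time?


Compute p/w ratios and sort ascending (WSPT): [(2, 5), (2, 3), (5, 5), (7, 5), (9, 5), (2, 1)]
Compute weighted completion times:
  Job (p=2,w=5): C=2, w*C=5*2=10
  Job (p=2,w=3): C=4, w*C=3*4=12
  Job (p=5,w=5): C=9, w*C=5*9=45
  Job (p=7,w=5): C=16, w*C=5*16=80
  Job (p=9,w=5): C=25, w*C=5*25=125
  Job (p=2,w=1): C=27, w*C=1*27=27
Total weighted completion time = 299

299


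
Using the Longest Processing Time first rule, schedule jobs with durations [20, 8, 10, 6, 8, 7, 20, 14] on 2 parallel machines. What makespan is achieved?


Sort jobs in decreasing order (LPT): [20, 20, 14, 10, 8, 8, 7, 6]
Assign each job to the least loaded machine:
  Machine 1: jobs [20, 14, 8, 6], load = 48
  Machine 2: jobs [20, 10, 8, 7], load = 45
Makespan = max load = 48

48


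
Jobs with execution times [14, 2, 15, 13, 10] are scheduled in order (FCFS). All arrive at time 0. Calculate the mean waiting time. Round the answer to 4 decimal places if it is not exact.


FCFS order (as given): [14, 2, 15, 13, 10]
Waiting times:
  Job 1: wait = 0
  Job 2: wait = 14
  Job 3: wait = 16
  Job 4: wait = 31
  Job 5: wait = 44
Sum of waiting times = 105
Average waiting time = 105/5 = 21.0

21.0


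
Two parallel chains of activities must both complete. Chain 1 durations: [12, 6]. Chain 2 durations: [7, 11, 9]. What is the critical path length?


Path A total = 12 + 6 = 18
Path B total = 7 + 11 + 9 = 27
Critical path = longest path = max(18, 27) = 27

27


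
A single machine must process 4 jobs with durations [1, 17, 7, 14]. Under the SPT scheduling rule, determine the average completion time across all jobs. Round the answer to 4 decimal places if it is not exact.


Sort jobs by processing time (SPT order): [1, 7, 14, 17]
Compute completion times sequentially:
  Job 1: processing = 1, completes at 1
  Job 2: processing = 7, completes at 8
  Job 3: processing = 14, completes at 22
  Job 4: processing = 17, completes at 39
Sum of completion times = 70
Average completion time = 70/4 = 17.5

17.5


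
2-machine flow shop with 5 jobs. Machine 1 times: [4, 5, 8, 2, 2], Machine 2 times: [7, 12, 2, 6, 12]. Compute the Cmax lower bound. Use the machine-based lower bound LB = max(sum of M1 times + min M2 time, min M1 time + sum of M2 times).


LB1 = sum(M1 times) + min(M2 times) = 21 + 2 = 23
LB2 = min(M1 times) + sum(M2 times) = 2 + 39 = 41
Lower bound = max(LB1, LB2) = max(23, 41) = 41

41


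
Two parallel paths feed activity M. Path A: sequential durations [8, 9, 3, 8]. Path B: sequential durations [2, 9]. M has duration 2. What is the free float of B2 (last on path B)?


ES(B2) = sum of predecessors on chain B = 2
EF(B2) = ES + duration = 2 + 9 = 11
Successor of B2 is M. ES(M) = max(sum(A), sum(B)) = max(28, 11) = 28
Free float = ES(successor) - EF(current) = 28 - 11 = 17

17


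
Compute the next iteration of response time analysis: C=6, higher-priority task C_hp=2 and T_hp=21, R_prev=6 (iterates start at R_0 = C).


R_next = C + ceil(R_prev / T_hp) * C_hp
ceil(6 / 21) = ceil(0.2857) = 1
Interference = 1 * 2 = 2
R_next = 6 + 2 = 8

8


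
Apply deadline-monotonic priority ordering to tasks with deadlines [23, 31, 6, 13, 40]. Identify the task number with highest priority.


Sort tasks by relative deadline (ascending):
  Task 3: deadline = 6
  Task 4: deadline = 13
  Task 1: deadline = 23
  Task 2: deadline = 31
  Task 5: deadline = 40
Priority order (highest first): [3, 4, 1, 2, 5]
Highest priority task = 3

3


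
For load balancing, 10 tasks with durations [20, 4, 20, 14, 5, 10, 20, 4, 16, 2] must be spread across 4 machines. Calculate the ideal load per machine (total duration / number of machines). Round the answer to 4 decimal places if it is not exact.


Total processing time = 20 + 4 + 20 + 14 + 5 + 10 + 20 + 4 + 16 + 2 = 115
Number of machines = 4
Ideal balanced load = 115 / 4 = 28.75

28.75


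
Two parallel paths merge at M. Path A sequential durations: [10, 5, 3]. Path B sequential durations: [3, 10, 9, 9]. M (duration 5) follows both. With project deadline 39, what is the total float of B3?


Forward pass: ES(B3) = sum of predecessors on chain B = 13
EF = ES + duration = 13 + 9 = 22
Backward pass: LF(M) = deadline = 39; LS(M) = 39 - 5 = 34
LF(B3) = LS(M) - sum(successors on chain B) = 34 - 9 = 25
LS = LF - duration = 25 - 9 = 16
Total float = LS - ES = 16 - 13 = 3

3


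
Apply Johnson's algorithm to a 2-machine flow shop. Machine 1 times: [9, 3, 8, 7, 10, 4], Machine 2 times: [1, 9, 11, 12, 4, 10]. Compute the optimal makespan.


Apply Johnson's rule:
  Group 1 (a <= b): [(2, 3, 9), (6, 4, 10), (4, 7, 12), (3, 8, 11)]
  Group 2 (a > b): [(5, 10, 4), (1, 9, 1)]
Optimal job order: [2, 6, 4, 3, 5, 1]
Schedule:
  Job 2: M1 done at 3, M2 done at 12
  Job 6: M1 done at 7, M2 done at 22
  Job 4: M1 done at 14, M2 done at 34
  Job 3: M1 done at 22, M2 done at 45
  Job 5: M1 done at 32, M2 done at 49
  Job 1: M1 done at 41, M2 done at 50
Makespan = 50

50


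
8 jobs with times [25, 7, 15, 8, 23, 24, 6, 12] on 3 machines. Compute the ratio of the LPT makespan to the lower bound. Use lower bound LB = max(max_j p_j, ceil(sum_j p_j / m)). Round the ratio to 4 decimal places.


LPT order: [25, 24, 23, 15, 12, 8, 7, 6]
Machine loads after assignment: [40, 42, 38]
LPT makespan = 42
Lower bound = max(max_job, ceil(total/3)) = max(25, 40) = 40
Ratio = 42 / 40 = 1.05

1.05


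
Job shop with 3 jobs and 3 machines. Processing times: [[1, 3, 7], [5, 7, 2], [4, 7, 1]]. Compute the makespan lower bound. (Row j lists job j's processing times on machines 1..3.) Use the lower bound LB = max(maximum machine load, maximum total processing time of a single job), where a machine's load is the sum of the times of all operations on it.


Machine loads:
  Machine 1: 1 + 5 + 4 = 10
  Machine 2: 3 + 7 + 7 = 17
  Machine 3: 7 + 2 + 1 = 10
Max machine load = 17
Job totals:
  Job 1: 11
  Job 2: 14
  Job 3: 12
Max job total = 14
Lower bound = max(17, 14) = 17

17


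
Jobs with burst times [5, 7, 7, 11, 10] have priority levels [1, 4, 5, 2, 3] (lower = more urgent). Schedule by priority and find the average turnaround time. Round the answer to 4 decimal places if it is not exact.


Sort by priority (ascending = highest first):
Order: [(1, 5), (2, 11), (3, 10), (4, 7), (5, 7)]
Completion times:
  Priority 1, burst=5, C=5
  Priority 2, burst=11, C=16
  Priority 3, burst=10, C=26
  Priority 4, burst=7, C=33
  Priority 5, burst=7, C=40
Average turnaround = 120/5 = 24.0

24.0


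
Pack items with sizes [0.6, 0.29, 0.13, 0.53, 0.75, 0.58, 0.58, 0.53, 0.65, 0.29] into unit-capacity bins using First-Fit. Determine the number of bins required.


Place items sequentially using First-Fit:
  Item 0.6 -> new Bin 1
  Item 0.29 -> Bin 1 (now 0.89)
  Item 0.13 -> new Bin 2
  Item 0.53 -> Bin 2 (now 0.66)
  Item 0.75 -> new Bin 3
  Item 0.58 -> new Bin 4
  Item 0.58 -> new Bin 5
  Item 0.53 -> new Bin 6
  Item 0.65 -> new Bin 7
  Item 0.29 -> Bin 2 (now 0.95)
Total bins used = 7

7


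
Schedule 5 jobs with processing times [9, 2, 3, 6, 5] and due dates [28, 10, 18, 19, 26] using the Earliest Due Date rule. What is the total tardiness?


Sort by due date (EDD order): [(2, 10), (3, 18), (6, 19), (5, 26), (9, 28)]
Compute completion times and tardiness:
  Job 1: p=2, d=10, C=2, tardiness=max(0,2-10)=0
  Job 2: p=3, d=18, C=5, tardiness=max(0,5-18)=0
  Job 3: p=6, d=19, C=11, tardiness=max(0,11-19)=0
  Job 4: p=5, d=26, C=16, tardiness=max(0,16-26)=0
  Job 5: p=9, d=28, C=25, tardiness=max(0,25-28)=0
Total tardiness = 0

0


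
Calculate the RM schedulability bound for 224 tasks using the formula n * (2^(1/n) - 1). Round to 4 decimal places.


Compute 2^(1/224) = 1.0030991997
Subtract 1: 1.0030991997 - 1 = 0.0030991997
Multiply by n: 224 * 0.0030991997 = 0.6942207328
Round to 4 dp: 0.6942

0.6942


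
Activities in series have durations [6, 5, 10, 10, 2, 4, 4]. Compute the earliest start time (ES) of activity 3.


Activity 3 starts after activities 1 through 2 complete.
Predecessor durations: [6, 5]
ES = 6 + 5 = 11

11


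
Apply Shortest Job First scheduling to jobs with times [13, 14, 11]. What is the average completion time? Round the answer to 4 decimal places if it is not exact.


SJF order (ascending): [11, 13, 14]
Completion times:
  Job 1: burst=11, C=11
  Job 2: burst=13, C=24
  Job 3: burst=14, C=38
Average completion = 73/3 = 24.3333

24.3333


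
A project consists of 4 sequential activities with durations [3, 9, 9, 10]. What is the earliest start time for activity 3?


Activity 3 starts after activities 1 through 2 complete.
Predecessor durations: [3, 9]
ES = 3 + 9 = 12

12


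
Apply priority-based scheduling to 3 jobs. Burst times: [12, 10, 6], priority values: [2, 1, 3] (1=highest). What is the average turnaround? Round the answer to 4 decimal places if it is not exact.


Sort by priority (ascending = highest first):
Order: [(1, 10), (2, 12), (3, 6)]
Completion times:
  Priority 1, burst=10, C=10
  Priority 2, burst=12, C=22
  Priority 3, burst=6, C=28
Average turnaround = 60/3 = 20.0

20.0


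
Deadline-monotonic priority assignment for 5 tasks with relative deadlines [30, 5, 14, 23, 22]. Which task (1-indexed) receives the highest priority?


Sort tasks by relative deadline (ascending):
  Task 2: deadline = 5
  Task 3: deadline = 14
  Task 5: deadline = 22
  Task 4: deadline = 23
  Task 1: deadline = 30
Priority order (highest first): [2, 3, 5, 4, 1]
Highest priority task = 2

2


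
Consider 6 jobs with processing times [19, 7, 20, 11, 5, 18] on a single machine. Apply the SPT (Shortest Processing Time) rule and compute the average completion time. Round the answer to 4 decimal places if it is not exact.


Sort jobs by processing time (SPT order): [5, 7, 11, 18, 19, 20]
Compute completion times sequentially:
  Job 1: processing = 5, completes at 5
  Job 2: processing = 7, completes at 12
  Job 3: processing = 11, completes at 23
  Job 4: processing = 18, completes at 41
  Job 5: processing = 19, completes at 60
  Job 6: processing = 20, completes at 80
Sum of completion times = 221
Average completion time = 221/6 = 36.8333

36.8333


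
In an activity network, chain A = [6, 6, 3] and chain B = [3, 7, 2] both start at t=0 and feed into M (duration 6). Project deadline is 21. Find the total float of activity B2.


Forward pass: ES(B2) = sum of predecessors on chain B = 3
EF = ES + duration = 3 + 7 = 10
Backward pass: LF(M) = deadline = 21; LS(M) = 21 - 6 = 15
LF(B2) = LS(M) - sum(successors on chain B) = 15 - 2 = 13
LS = LF - duration = 13 - 7 = 6
Total float = LS - ES = 6 - 3 = 3

3


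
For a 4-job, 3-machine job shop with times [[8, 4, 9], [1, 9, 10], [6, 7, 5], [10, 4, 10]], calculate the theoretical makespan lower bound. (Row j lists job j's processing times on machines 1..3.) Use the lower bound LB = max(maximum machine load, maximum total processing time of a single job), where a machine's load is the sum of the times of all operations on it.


Machine loads:
  Machine 1: 8 + 1 + 6 + 10 = 25
  Machine 2: 4 + 9 + 7 + 4 = 24
  Machine 3: 9 + 10 + 5 + 10 = 34
Max machine load = 34
Job totals:
  Job 1: 21
  Job 2: 20
  Job 3: 18
  Job 4: 24
Max job total = 24
Lower bound = max(34, 24) = 34

34


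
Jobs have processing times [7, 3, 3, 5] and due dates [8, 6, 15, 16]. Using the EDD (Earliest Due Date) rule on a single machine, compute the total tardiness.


Sort by due date (EDD order): [(3, 6), (7, 8), (3, 15), (5, 16)]
Compute completion times and tardiness:
  Job 1: p=3, d=6, C=3, tardiness=max(0,3-6)=0
  Job 2: p=7, d=8, C=10, tardiness=max(0,10-8)=2
  Job 3: p=3, d=15, C=13, tardiness=max(0,13-15)=0
  Job 4: p=5, d=16, C=18, tardiness=max(0,18-16)=2
Total tardiness = 4

4


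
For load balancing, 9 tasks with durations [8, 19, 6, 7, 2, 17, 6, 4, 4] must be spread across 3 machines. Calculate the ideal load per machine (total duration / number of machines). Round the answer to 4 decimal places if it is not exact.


Total processing time = 8 + 19 + 6 + 7 + 2 + 17 + 6 + 4 + 4 = 73
Number of machines = 3
Ideal balanced load = 73 / 3 = 24.3333

24.3333


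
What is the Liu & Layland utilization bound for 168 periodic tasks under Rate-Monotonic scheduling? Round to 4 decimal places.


Compute 2^(1/168) = 1.0041343992
Subtract 1: 1.0041343992 - 1 = 0.0041343992
Multiply by n: 168 * 0.0041343992 = 0.6945790656
Round to 4 dp: 0.6946

0.6946


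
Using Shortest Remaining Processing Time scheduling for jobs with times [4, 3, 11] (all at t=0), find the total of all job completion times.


Since all jobs arrive at t=0, SRPT equals SPT ordering.
SPT order: [3, 4, 11]
Completion times:
  Job 1: p=3, C=3
  Job 2: p=4, C=7
  Job 3: p=11, C=18
Total completion time = 3 + 7 + 18 = 28

28


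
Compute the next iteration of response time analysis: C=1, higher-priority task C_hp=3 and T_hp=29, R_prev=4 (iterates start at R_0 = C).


R_next = C + ceil(R_prev / T_hp) * C_hp
ceil(4 / 29) = ceil(0.1379) = 1
Interference = 1 * 3 = 3
R_next = 1 + 3 = 4
R_next = R_prev, so the iteration has converged (response time = 4).

4


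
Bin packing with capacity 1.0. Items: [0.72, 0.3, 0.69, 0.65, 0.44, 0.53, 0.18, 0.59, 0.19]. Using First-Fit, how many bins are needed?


Place items sequentially using First-Fit:
  Item 0.72 -> new Bin 1
  Item 0.3 -> new Bin 2
  Item 0.69 -> Bin 2 (now 0.99)
  Item 0.65 -> new Bin 3
  Item 0.44 -> new Bin 4
  Item 0.53 -> Bin 4 (now 0.97)
  Item 0.18 -> Bin 1 (now 0.9)
  Item 0.59 -> new Bin 5
  Item 0.19 -> Bin 3 (now 0.84)
Total bins used = 5

5


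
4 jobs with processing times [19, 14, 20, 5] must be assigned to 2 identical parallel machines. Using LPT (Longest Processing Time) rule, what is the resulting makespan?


Sort jobs in decreasing order (LPT): [20, 19, 14, 5]
Assign each job to the least loaded machine:
  Machine 1: jobs [20, 5], load = 25
  Machine 2: jobs [19, 14], load = 33
Makespan = max load = 33

33


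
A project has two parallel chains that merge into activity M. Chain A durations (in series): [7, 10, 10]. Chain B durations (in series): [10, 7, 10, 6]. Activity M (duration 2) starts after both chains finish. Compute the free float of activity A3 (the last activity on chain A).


ES(A3) = sum of predecessors on chain A = 17
EF(A3) = ES + duration = 17 + 10 = 27
Successor of A3 is M. ES(M) = max(sum(A), sum(B)) = max(27, 33) = 33
Free float = ES(successor) - EF(current) = 33 - 27 = 6

6


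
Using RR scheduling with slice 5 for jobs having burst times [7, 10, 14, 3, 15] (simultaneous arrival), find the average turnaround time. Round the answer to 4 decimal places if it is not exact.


Time quantum = 5
Execution trace:
  J1 runs 5 units, time = 5
  J2 runs 5 units, time = 10
  J3 runs 5 units, time = 15
  J4 runs 3 units, time = 18
  J5 runs 5 units, time = 23
  J1 runs 2 units, time = 25
  J2 runs 5 units, time = 30
  J3 runs 5 units, time = 35
  J5 runs 5 units, time = 40
  J3 runs 4 units, time = 44
  J5 runs 5 units, time = 49
Finish times: [25, 30, 44, 18, 49]
Average turnaround = 166/5 = 33.2

33.2


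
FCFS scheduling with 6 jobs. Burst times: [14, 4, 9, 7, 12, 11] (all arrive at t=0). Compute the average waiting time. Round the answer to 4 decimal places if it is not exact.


FCFS order (as given): [14, 4, 9, 7, 12, 11]
Waiting times:
  Job 1: wait = 0
  Job 2: wait = 14
  Job 3: wait = 18
  Job 4: wait = 27
  Job 5: wait = 34
  Job 6: wait = 46
Sum of waiting times = 139
Average waiting time = 139/6 = 23.1667

23.1667


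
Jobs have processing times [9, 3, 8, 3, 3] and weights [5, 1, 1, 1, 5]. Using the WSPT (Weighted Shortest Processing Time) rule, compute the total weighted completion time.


Compute p/w ratios and sort ascending (WSPT): [(3, 5), (9, 5), (3, 1), (3, 1), (8, 1)]
Compute weighted completion times:
  Job (p=3,w=5): C=3, w*C=5*3=15
  Job (p=9,w=5): C=12, w*C=5*12=60
  Job (p=3,w=1): C=15, w*C=1*15=15
  Job (p=3,w=1): C=18, w*C=1*18=18
  Job (p=8,w=1): C=26, w*C=1*26=26
Total weighted completion time = 134

134


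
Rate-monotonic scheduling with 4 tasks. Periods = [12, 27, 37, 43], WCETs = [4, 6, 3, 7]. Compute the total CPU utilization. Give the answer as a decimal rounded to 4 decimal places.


Compute individual utilizations (exact fractions):
  Task 1: C/T = 4/12 = 1/3 (approx. 0.3333)
  Task 2: C/T = 6/27 = 2/9 (approx. 0.2222)
  Task 3: C/T = 3/37 (approx. 0.0811)
  Task 4: C/T = 7/43 (approx. 0.1628)
Total utilization U = 1/3 + 2/9 + 3/37 + 7/43 = 11447/14319
Rounded to 4 decimal places: U = 0.7994
RM (Liu & Layland) bound for 4 tasks = 0.756828; compare with U = 11447/14319 (approx. 0.799427)
bound < U <= 1, so the RM sufficient condition is not met (inconclusive; an exact test such as response-time analysis is needed).

0.7994


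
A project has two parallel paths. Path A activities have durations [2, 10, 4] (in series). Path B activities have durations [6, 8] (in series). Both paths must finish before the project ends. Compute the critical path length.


Path A total = 2 + 10 + 4 = 16
Path B total = 6 + 8 = 14
Critical path = longest path = max(16, 14) = 16

16


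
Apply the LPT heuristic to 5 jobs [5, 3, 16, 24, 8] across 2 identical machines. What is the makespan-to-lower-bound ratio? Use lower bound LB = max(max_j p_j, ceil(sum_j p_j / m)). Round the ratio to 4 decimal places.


LPT order: [24, 16, 8, 5, 3]
Machine loads after assignment: [29, 27]
LPT makespan = 29
Lower bound = max(max_job, ceil(total/2)) = max(24, 28) = 28
Ratio = 29 / 28 = 1.0357

1.0357


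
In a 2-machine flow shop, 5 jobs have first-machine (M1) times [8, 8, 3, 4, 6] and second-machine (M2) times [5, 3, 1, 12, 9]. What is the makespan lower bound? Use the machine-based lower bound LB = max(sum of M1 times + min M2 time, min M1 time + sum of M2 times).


LB1 = sum(M1 times) + min(M2 times) = 29 + 1 = 30
LB2 = min(M1 times) + sum(M2 times) = 3 + 30 = 33
Lower bound = max(LB1, LB2) = max(30, 33) = 33

33


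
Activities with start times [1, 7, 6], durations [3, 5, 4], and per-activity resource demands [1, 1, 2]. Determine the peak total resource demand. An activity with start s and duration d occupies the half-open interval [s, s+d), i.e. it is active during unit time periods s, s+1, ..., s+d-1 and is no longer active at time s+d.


Each activity i is active on [start_i, start_i + duration_i).
Compute total resource usage per time slot:
  t=0: active resources = [], total = 0
  t=1: active resources = [1], total = 1
  t=2: active resources = [1], total = 1
  t=3: active resources = [1], total = 1
  t=4: active resources = [], total = 0
  t=5: active resources = [], total = 0
  t=6: active resources = [2], total = 2
  t=7: active resources = [1, 2], total = 3
  t=8: active resources = [1, 2], total = 3
  t=9: active resources = [1, 2], total = 3
  t=10: active resources = [1], total = 1
  t=11: active resources = [1], total = 1
Peak resource demand = 3

3


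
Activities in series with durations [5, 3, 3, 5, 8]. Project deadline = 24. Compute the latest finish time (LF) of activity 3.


LF(activity 3) = deadline - sum of successor durations
Successors: activities 4 through 5 with durations [5, 8]
Sum of successor durations = 13
LF = 24 - 13 = 11

11


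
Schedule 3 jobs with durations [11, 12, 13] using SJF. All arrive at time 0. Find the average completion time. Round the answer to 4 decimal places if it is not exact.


SJF order (ascending): [11, 12, 13]
Completion times:
  Job 1: burst=11, C=11
  Job 2: burst=12, C=23
  Job 3: burst=13, C=36
Average completion = 70/3 = 23.3333

23.3333


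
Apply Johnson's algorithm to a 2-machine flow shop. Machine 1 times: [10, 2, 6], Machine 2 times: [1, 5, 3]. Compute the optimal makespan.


Apply Johnson's rule:
  Group 1 (a <= b): [(2, 2, 5)]
  Group 2 (a > b): [(3, 6, 3), (1, 10, 1)]
Optimal job order: [2, 3, 1]
Schedule:
  Job 2: M1 done at 2, M2 done at 7
  Job 3: M1 done at 8, M2 done at 11
  Job 1: M1 done at 18, M2 done at 19
Makespan = 19

19


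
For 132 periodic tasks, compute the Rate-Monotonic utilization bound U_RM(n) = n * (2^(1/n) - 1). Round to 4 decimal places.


Compute 2^(1/132) = 1.0052649263
Subtract 1: 1.0052649263 - 1 = 0.0052649263
Multiply by n: 132 * 0.0052649263 = 0.6949702716
Round to 4 dp: 0.6950

0.6950


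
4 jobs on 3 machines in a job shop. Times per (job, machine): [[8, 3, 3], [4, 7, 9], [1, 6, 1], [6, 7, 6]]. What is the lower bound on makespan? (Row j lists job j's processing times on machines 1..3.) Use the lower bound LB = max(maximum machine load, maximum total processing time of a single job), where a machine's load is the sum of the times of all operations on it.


Machine loads:
  Machine 1: 8 + 4 + 1 + 6 = 19
  Machine 2: 3 + 7 + 6 + 7 = 23
  Machine 3: 3 + 9 + 1 + 6 = 19
Max machine load = 23
Job totals:
  Job 1: 14
  Job 2: 20
  Job 3: 8
  Job 4: 19
Max job total = 20
Lower bound = max(23, 20) = 23

23


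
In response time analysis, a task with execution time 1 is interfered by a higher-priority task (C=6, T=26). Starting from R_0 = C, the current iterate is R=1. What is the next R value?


R_next = C + ceil(R_prev / T_hp) * C_hp
ceil(1 / 26) = ceil(0.0385) = 1
Interference = 1 * 6 = 6
R_next = 1 + 6 = 7

7


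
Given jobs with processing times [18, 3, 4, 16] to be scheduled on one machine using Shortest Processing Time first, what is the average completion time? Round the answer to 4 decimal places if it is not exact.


Sort jobs by processing time (SPT order): [3, 4, 16, 18]
Compute completion times sequentially:
  Job 1: processing = 3, completes at 3
  Job 2: processing = 4, completes at 7
  Job 3: processing = 16, completes at 23
  Job 4: processing = 18, completes at 41
Sum of completion times = 74
Average completion time = 74/4 = 18.5

18.5


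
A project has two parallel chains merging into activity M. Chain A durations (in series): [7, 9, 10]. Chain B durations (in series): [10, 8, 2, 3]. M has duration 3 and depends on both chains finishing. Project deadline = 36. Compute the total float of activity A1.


Forward pass: ES(A1) = sum of predecessors on chain A = 0
EF = ES + duration = 0 + 7 = 7
Backward pass: LF(M) = deadline = 36; LS(M) = 36 - 3 = 33
LF(A1) = LS(M) - sum(successors on chain A) = 33 - 19 = 14
LS = LF - duration = 14 - 7 = 7
Total float = LS - ES = 7 - 0 = 7

7


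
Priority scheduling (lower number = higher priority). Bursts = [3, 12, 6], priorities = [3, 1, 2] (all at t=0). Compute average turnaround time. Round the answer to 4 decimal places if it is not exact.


Sort by priority (ascending = highest first):
Order: [(1, 12), (2, 6), (3, 3)]
Completion times:
  Priority 1, burst=12, C=12
  Priority 2, burst=6, C=18
  Priority 3, burst=3, C=21
Average turnaround = 51/3 = 17.0

17.0


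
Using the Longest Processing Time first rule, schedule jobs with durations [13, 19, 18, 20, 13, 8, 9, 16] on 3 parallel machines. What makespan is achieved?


Sort jobs in decreasing order (LPT): [20, 19, 18, 16, 13, 13, 9, 8]
Assign each job to the least loaded machine:
  Machine 1: jobs [20, 13, 8], load = 41
  Machine 2: jobs [19, 13, 9], load = 41
  Machine 3: jobs [18, 16], load = 34
Makespan = max load = 41

41


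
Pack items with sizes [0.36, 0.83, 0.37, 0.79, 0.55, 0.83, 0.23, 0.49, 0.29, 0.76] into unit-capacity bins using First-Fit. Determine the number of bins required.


Place items sequentially using First-Fit:
  Item 0.36 -> new Bin 1
  Item 0.83 -> new Bin 2
  Item 0.37 -> Bin 1 (now 0.73)
  Item 0.79 -> new Bin 3
  Item 0.55 -> new Bin 4
  Item 0.83 -> new Bin 5
  Item 0.23 -> Bin 1 (now 0.96)
  Item 0.49 -> new Bin 6
  Item 0.29 -> Bin 4 (now 0.84)
  Item 0.76 -> new Bin 7
Total bins used = 7

7


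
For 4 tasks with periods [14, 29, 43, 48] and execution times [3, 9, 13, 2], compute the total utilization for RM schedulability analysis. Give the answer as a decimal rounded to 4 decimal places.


Compute individual utilizations (exact fractions):
  Task 1: C/T = 3/14 (approx. 0.2143)
  Task 2: C/T = 9/29 (approx. 0.3103)
  Task 3: C/T = 13/43 (approx. 0.3023)
  Task 4: C/T = 2/48 = 1/24 (approx. 0.0417)
Total utilization U = 3/14 + 9/29 + 13/43 + 1/24 = 181973/209496
Rounded to 4 decimal places: U = 0.8686
RM (Liu & Layland) bound for 4 tasks = 0.756828; compare with U = 181973/209496 (approx. 0.868623)
bound < U <= 1, so the RM sufficient condition is not met (inconclusive; an exact test such as response-time analysis is needed).

0.8686


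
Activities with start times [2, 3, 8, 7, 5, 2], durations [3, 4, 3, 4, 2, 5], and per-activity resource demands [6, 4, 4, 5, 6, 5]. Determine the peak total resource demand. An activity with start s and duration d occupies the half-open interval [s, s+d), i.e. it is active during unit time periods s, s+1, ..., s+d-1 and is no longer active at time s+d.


Each activity i is active on [start_i, start_i + duration_i).
Compute total resource usage per time slot:
  t=0: active resources = [], total = 0
  t=1: active resources = [], total = 0
  t=2: active resources = [6, 5], total = 11
  t=3: active resources = [6, 4, 5], total = 15
  t=4: active resources = [6, 4, 5], total = 15
  t=5: active resources = [4, 6, 5], total = 15
  t=6: active resources = [4, 6, 5], total = 15
  t=7: active resources = [5], total = 5
  t=8: active resources = [4, 5], total = 9
  t=9: active resources = [4, 5], total = 9
  t=10: active resources = [4, 5], total = 9
Peak resource demand = 15

15


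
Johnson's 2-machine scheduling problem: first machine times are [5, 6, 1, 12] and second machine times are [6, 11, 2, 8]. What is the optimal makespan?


Apply Johnson's rule:
  Group 1 (a <= b): [(3, 1, 2), (1, 5, 6), (2, 6, 11)]
  Group 2 (a > b): [(4, 12, 8)]
Optimal job order: [3, 1, 2, 4]
Schedule:
  Job 3: M1 done at 1, M2 done at 3
  Job 1: M1 done at 6, M2 done at 12
  Job 2: M1 done at 12, M2 done at 23
  Job 4: M1 done at 24, M2 done at 32
Makespan = 32

32


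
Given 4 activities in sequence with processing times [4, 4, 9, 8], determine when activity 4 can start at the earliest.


Activity 4 starts after activities 1 through 3 complete.
Predecessor durations: [4, 4, 9]
ES = 4 + 4 + 9 = 17

17


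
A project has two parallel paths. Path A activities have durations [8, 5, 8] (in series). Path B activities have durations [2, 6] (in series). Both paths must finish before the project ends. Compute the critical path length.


Path A total = 8 + 5 + 8 = 21
Path B total = 2 + 6 = 8
Critical path = longest path = max(21, 8) = 21

21
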